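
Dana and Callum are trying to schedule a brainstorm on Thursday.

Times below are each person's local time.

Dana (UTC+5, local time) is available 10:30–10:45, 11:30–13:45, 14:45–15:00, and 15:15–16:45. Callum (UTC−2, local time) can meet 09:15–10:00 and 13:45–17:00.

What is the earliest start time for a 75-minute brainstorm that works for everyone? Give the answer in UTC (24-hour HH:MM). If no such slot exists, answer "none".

none

Dana → UTC: 05:30–05:45, 06:30–08:45, 09:45–10:00, 10:15–11:45.
Callum → UTC: 11:15–12:00, 15:45–19:00.
Dana ∩ Callum: 11:15–11:45.
Windows ≥ 75 min: (none).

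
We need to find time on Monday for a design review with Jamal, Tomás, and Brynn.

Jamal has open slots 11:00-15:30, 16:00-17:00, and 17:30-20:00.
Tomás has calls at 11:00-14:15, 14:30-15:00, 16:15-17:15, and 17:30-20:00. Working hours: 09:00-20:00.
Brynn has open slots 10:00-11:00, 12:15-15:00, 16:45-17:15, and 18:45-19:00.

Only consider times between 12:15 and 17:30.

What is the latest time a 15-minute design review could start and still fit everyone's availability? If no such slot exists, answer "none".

Tomás free within 09:00–20:00: 09:00–11:00, 14:15–14:30, 15:00–16:15, 17:15–17:30.
Jamal ∩ Tomás: 14:15–14:30, 15:00–15:30, 16:00–16:15.
Jamal ∩ Tomás ∩ Brynn: 14:15–14:30.
Restricted to 12:15–17:30: 14:15–14:30.
Windows ≥ 15 min: 14:15–14:30.
Latest start in the last window 14:15–14:30 is 14:30 − 15 min = 14:15.

14:15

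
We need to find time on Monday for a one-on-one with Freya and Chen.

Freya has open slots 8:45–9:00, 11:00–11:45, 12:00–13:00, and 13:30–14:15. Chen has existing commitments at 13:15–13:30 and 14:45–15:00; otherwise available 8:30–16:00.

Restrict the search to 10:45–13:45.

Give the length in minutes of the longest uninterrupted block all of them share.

60 minutes

Chen free within 08:30–16:00: 08:30–13:15, 13:30–14:45, 15:00–16:00.
Freya ∩ Chen: 08:45–09:00, 11:00–11:45, 12:00–13:00, 13:30–14:15.
Restricted to 10:45–13:45: 11:00–11:45, 12:00–13:00, 13:30–13:45.
Common window lengths: 45, 60, 15 min; longest is 60.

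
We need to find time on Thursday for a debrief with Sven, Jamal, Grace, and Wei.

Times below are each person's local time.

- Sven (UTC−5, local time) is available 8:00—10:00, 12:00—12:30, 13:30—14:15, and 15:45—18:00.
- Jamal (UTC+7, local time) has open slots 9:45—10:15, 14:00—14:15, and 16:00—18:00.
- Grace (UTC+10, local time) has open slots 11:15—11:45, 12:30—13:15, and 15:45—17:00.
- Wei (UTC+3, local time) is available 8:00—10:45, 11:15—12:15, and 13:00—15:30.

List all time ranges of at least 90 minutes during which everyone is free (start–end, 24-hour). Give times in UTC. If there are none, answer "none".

none

Sven → UTC: 13:00–15:00, 17:00–17:30, 18:30–19:15, 20:45–23:00.
Jamal → UTC: 02:45–03:15, 07:00–07:15, 09:00–11:00.
Grace → UTC: 01:15–01:45, 02:30–03:15, 05:45–07:00.
Wei → UTC: 05:00–07:45, 08:15–09:15, 10:00–12:30.
Sven ∩ Jamal: (none).
Sven ∩ Jamal ∩ Grace: (none).
Sven ∩ Jamal ∩ Grace ∩ Wei: (none).
Windows ≥ 90 min: (none).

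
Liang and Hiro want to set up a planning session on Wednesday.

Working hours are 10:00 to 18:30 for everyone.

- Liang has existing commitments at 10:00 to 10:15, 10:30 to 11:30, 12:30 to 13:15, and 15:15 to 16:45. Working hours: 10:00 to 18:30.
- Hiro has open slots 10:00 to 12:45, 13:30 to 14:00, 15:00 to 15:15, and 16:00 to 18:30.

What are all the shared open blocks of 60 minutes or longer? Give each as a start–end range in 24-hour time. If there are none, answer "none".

Liang free within 10:00–18:30: 10:15–10:30, 11:30–12:30, 13:15–15:15, 16:45–18:30.
Liang ∩ Hiro: 10:15–10:30, 11:30–12:30, 13:30–14:00, 15:00–15:15, 16:45–18:30.
Windows ≥ 60 min: 11:30–12:30, 16:45–18:30.

11:30–12:30, 16:45–18:30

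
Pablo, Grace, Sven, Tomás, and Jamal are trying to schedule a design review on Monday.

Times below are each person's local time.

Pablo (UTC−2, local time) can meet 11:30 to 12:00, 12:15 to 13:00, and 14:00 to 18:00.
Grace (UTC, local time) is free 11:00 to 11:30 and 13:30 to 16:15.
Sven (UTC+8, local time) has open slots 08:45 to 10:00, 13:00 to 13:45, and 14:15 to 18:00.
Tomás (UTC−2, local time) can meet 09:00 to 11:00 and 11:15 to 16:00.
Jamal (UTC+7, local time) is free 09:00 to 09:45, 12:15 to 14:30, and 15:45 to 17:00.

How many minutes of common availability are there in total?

0 minutes

Pablo → UTC: 13:30–14:00, 14:15–15:00, 16:00–20:00.
Grace → UTC: 11:00–11:30, 13:30–16:15.
Sven → UTC: 00:45–02:00, 05:00–05:45, 06:15–10:00.
Tomás → UTC: 11:00–13:00, 13:15–18:00.
Jamal → UTC: 02:00–02:45, 05:15–07:30, 08:45–10:00.
Pablo ∩ Grace: 13:30–14:00, 14:15–15:00, 16:00–16:15.
Pablo ∩ Grace ∩ Sven: (none).
Pablo ∩ Grace ∩ Sven ∩ Tomás: (none).
Pablo ∩ Grace ∩ Sven ∩ Tomás ∩ Jamal: (none).
Total common minutes: 0.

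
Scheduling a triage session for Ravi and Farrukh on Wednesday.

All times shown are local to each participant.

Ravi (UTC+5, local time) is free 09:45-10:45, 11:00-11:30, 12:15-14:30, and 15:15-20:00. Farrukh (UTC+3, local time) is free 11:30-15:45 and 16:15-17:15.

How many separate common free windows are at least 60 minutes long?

Ravi → UTC: 04:45–05:45, 06:00–06:30, 07:15–09:30, 10:15–15:00.
Farrukh → UTC: 08:30–12:45, 13:15–14:15.
Ravi ∩ Farrukh: 08:30–09:30, 10:15–12:45, 13:15–14:15.
Windows ≥ 60 min: 08:30–09:30, 10:15–12:45, 13:15–14:15.
That's 3 windows.

3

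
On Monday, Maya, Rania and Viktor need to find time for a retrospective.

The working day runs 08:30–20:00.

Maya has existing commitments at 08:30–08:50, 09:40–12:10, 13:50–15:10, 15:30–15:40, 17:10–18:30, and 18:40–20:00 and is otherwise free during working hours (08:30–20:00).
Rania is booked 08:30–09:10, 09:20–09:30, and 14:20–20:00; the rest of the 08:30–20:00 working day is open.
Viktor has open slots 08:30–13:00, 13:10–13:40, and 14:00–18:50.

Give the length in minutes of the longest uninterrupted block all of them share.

Maya free within 08:30–20:00: 08:50–09:40, 12:10–13:50, 15:10–15:30, 15:40–17:10, 18:30–18:40.
Rania free within 08:30–20:00: 09:10–09:20, 09:30–14:20.
Maya ∩ Rania: 09:10–09:20, 09:30–09:40, 12:10–13:50.
Maya ∩ Rania ∩ Viktor: 09:10–09:20, 09:30–09:40, 12:10–13:00, 13:10–13:40.
Common window lengths: 10, 10, 50, 30 min; longest is 50.

50 minutes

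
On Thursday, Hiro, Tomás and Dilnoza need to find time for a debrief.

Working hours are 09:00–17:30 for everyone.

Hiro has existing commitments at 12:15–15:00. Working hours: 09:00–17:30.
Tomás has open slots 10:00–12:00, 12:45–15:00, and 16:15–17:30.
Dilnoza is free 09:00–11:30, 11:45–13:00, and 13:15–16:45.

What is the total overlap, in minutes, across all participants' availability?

Hiro free within 09:00–17:30: 09:00–12:15, 15:00–17:30.
Hiro ∩ Tomás: 10:00–12:00, 16:15–17:30.
Hiro ∩ Tomás ∩ Dilnoza: 10:00–11:30, 11:45–12:00, 16:15–16:45.
Total common minutes: 90 + 15 + 30 = 135.

135 minutes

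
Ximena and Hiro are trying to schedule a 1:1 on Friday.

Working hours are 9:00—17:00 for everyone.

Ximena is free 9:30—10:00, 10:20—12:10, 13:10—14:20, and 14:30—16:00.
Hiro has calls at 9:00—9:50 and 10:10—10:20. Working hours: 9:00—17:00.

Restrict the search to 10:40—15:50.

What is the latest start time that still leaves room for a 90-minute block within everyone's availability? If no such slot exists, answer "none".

Hiro free within 09:00–17:00: 09:50–10:10, 10:20–17:00.
Ximena ∩ Hiro: 09:50–10:00, 10:20–12:10, 13:10–14:20, 14:30–16:00.
Restricted to 10:40–15:50: 10:40–12:10, 13:10–14:20, 14:30–15:50.
Windows ≥ 90 min: 10:40–12:10.
Latest start in the last window 10:40–12:10 is 12:10 − 90 min = 10:40.

10:40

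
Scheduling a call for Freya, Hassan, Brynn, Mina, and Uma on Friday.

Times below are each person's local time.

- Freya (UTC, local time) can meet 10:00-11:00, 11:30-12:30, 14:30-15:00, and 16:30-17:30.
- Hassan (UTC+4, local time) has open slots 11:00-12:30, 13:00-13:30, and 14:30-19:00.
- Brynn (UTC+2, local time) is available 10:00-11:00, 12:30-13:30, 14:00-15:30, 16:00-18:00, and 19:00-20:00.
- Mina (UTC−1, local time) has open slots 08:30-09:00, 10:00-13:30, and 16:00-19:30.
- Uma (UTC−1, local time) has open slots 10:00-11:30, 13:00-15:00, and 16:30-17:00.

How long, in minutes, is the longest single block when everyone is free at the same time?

30 minutes

Freya → UTC: 10:00–11:00, 11:30–12:30, 14:30–15:00, 16:30–17:30.
Hassan → UTC: 07:00–08:30, 09:00–09:30, 10:30–15:00.
Brynn → UTC: 08:00–09:00, 10:30–11:30, 12:00–13:30, 14:00–16:00, 17:00–18:00.
Mina → UTC: 09:30–10:00, 11:00–14:30, 17:00–20:30.
Uma → UTC: 11:00–12:30, 14:00–16:00, 17:30–18:00.
Freya ∩ Hassan: 10:30–11:00, 11:30–12:30, 14:30–15:00.
Freya ∩ Hassan ∩ Brynn: 10:30–11:00, 12:00–12:30, 14:30–15:00.
Freya ∩ Hassan ∩ Brynn ∩ Mina: 12:00–12:30.
Freya ∩ Hassan ∩ Brynn ∩ Mina ∩ Uma: 12:00–12:30.
Single common window of 30 minutes.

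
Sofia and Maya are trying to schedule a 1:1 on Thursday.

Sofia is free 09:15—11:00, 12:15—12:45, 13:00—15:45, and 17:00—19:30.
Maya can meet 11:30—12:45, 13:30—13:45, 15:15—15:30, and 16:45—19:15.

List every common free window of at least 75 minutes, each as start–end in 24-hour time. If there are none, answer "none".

17:00–19:15

Sofia ∩ Maya: 12:15–12:45, 13:30–13:45, 15:15–15:30, 17:00–19:15.
Windows ≥ 75 min: 17:00–19:15.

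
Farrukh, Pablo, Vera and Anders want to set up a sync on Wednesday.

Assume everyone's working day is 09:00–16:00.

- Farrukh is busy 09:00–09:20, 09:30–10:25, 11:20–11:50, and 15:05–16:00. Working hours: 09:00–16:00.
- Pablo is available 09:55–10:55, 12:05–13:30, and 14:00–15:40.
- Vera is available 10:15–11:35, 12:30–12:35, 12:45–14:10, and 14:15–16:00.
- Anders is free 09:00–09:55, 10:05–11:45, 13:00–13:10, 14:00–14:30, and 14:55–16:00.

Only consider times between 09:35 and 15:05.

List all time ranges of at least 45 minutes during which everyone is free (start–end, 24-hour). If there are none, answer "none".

Farrukh free within 09:00–16:00: 09:20–09:30, 10:25–11:20, 11:50–15:05.
Farrukh ∩ Pablo: 10:25–10:55, 12:05–13:30, 14:00–15:05.
Farrukh ∩ Pablo ∩ Vera: 10:25–10:55, 12:30–12:35, 12:45–13:30, 14:00–14:10, 14:15–15:05.
Farrukh ∩ Pablo ∩ Vera ∩ Anders: 10:25–10:55, 13:00–13:10, 14:00–14:10, 14:15–14:30, 14:55–15:05.
Restricted to 09:35–15:05: 10:25–10:55, 13:00–13:10, 14:00–14:10, 14:15–14:30, 14:55–15:05.
Windows ≥ 45 min: (none).

none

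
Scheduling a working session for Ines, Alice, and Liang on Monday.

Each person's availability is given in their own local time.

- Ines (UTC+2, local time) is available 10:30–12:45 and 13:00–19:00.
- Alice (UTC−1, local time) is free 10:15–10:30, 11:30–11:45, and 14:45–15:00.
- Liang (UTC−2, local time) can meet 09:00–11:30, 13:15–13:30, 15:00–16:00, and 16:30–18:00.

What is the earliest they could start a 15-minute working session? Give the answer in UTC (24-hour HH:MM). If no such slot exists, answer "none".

11:15

Ines → UTC: 08:30–10:45, 11:00–17:00.
Alice → UTC: 11:15–11:30, 12:30–12:45, 15:45–16:00.
Liang → UTC: 11:00–13:30, 15:15–15:30, 17:00–18:00, 18:30–20:00.
Ines ∩ Alice: 11:15–11:30, 12:30–12:45, 15:45–16:00.
Ines ∩ Alice ∩ Liang: 11:15–11:30, 12:30–12:45.
Windows ≥ 15 min: 11:15–11:30, 12:30–12:45.
Earliest such window starts at 11:15.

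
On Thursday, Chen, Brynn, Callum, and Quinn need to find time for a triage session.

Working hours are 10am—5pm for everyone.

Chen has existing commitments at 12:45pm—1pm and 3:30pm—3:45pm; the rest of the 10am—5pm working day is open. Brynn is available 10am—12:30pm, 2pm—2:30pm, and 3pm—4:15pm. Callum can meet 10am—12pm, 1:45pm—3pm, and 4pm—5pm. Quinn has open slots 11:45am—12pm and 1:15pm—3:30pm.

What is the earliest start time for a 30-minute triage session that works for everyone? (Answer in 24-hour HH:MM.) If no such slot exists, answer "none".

14:00

Chen free within 10:00–17:00: 10:00–12:45, 13:00–15:30, 15:45–17:00.
Chen ∩ Brynn: 10:00–12:30, 14:00–14:30, 15:00–15:30, 15:45–16:15.
Chen ∩ Brynn ∩ Callum: 10:00–12:00, 14:00–14:30, 16:00–16:15.
Chen ∩ Brynn ∩ Callum ∩ Quinn: 11:45–12:00, 14:00–14:30.
Windows ≥ 30 min: 14:00–14:30.
Earliest such window starts at 14:00.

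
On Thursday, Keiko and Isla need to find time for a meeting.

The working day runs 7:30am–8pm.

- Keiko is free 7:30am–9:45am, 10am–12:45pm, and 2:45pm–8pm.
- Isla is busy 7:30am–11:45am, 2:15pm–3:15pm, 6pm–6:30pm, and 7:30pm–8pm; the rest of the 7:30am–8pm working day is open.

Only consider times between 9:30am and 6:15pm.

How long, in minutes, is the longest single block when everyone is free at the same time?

Isla free within 07:30–20:00: 11:45–14:15, 15:15–18:00, 18:30–19:30.
Keiko ∩ Isla: 11:45–12:45, 15:15–18:00, 18:30–19:30.
Restricted to 09:30–18:15: 11:45–12:45, 15:15–18:00.
Common window lengths: 60, 165 min; longest is 165.

165 minutes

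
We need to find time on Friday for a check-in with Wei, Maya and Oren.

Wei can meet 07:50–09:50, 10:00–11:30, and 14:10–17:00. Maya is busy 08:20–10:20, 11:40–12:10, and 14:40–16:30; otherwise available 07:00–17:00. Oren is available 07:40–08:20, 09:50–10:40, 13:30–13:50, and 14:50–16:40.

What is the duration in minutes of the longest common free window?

30 minutes

Maya free within 07:00–17:00: 07:00–08:20, 10:20–11:40, 12:10–14:40, 16:30–17:00.
Wei ∩ Maya: 07:50–08:20, 10:20–11:30, 14:10–14:40, 16:30–17:00.
Wei ∩ Maya ∩ Oren: 07:50–08:20, 10:20–10:40, 16:30–16:40.
Common window lengths: 30, 20, 10 min; longest is 30.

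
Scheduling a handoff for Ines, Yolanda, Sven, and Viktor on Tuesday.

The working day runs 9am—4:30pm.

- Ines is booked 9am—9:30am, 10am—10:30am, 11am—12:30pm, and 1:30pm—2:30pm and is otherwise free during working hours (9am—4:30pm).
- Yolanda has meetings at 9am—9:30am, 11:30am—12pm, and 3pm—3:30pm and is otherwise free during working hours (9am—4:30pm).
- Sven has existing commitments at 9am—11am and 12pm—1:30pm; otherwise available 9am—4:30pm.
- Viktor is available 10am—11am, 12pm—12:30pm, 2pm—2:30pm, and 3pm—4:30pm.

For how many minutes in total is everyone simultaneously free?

Ines free within 09:00–16:30: 09:30–10:00, 10:30–11:00, 12:30–13:30, 14:30–16:30.
Yolanda free within 09:00–16:30: 09:30–11:30, 12:00–15:00, 15:30–16:30.
Sven free within 09:00–16:30: 11:00–12:00, 13:30–16:30.
Ines ∩ Yolanda: 09:30–10:00, 10:30–11:00, 12:30–13:30, 14:30–15:00, 15:30–16:30.
Ines ∩ Yolanda ∩ Sven: 14:30–15:00, 15:30–16:30.
Ines ∩ Yolanda ∩ Sven ∩ Viktor: 15:30–16:30.
Total common minutes: 60.

60 minutes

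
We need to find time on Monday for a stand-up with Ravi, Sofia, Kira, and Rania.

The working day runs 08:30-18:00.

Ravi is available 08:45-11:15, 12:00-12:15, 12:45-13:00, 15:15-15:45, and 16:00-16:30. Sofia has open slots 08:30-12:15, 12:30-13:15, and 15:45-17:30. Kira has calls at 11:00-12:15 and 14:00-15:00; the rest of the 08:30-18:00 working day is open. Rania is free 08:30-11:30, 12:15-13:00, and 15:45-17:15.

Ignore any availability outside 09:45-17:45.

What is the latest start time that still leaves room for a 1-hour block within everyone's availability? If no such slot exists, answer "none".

Kira free within 08:30–18:00: 08:30–11:00, 12:15–14:00, 15:00–18:00.
Ravi ∩ Sofia: 08:45–11:15, 12:00–12:15, 12:45–13:00, 16:00–16:30.
Ravi ∩ Sofia ∩ Kira: 08:45–11:00, 12:45–13:00, 16:00–16:30.
Ravi ∩ Sofia ∩ Kira ∩ Rania: 08:45–11:00, 12:45–13:00, 16:00–16:30.
Restricted to 09:45–17:45: 09:45–11:00, 12:45–13:00, 16:00–16:30.
Windows ≥ 60 min: 09:45–11:00.
Latest start in the last window 09:45–11:00 is 11:00 − 60 min = 10:00.

10:00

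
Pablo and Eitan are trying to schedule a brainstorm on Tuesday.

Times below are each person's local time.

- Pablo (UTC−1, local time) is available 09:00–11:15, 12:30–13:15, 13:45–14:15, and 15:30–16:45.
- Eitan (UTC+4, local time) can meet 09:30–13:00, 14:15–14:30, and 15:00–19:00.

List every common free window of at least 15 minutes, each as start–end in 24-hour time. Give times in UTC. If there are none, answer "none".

Pablo → UTC: 10:00–12:15, 13:30–14:15, 14:45–15:15, 16:30–17:45.
Eitan → UTC: 05:30–09:00, 10:15–10:30, 11:00–15:00.
Pablo ∩ Eitan: 10:15–10:30, 11:00–12:15, 13:30–14:15, 14:45–15:00.
Windows ≥ 15 min: 10:15–10:30, 11:00–12:15, 13:30–14:15, 14:45–15:00.

10:15–10:30, 11:00–12:15, 13:30–14:15, 14:45–15:00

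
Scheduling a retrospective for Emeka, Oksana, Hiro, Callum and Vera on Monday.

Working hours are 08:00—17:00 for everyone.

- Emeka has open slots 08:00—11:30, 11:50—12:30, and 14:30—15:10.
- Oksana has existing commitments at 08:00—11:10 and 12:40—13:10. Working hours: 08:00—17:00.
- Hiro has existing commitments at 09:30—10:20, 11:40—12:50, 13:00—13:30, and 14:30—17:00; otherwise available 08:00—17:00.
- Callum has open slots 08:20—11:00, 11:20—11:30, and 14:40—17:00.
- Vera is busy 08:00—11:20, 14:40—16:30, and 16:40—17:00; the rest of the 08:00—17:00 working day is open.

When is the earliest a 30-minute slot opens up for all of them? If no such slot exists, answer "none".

none

Oksana free within 08:00–17:00: 11:10–12:40, 13:10–17:00.
Hiro free within 08:00–17:00: 08:00–09:30, 10:20–11:40, 12:50–13:00, 13:30–14:30.
Vera free within 08:00–17:00: 11:20–14:40, 16:30–16:40.
Emeka ∩ Oksana: 11:10–11:30, 11:50–12:30, 14:30–15:10.
Emeka ∩ Oksana ∩ Hiro: 11:10–11:30.
Emeka ∩ Oksana ∩ Hiro ∩ Callum: 11:20–11:30.
Emeka ∩ Oksana ∩ Hiro ∩ Callum ∩ Vera: 11:20–11:30.
Windows ≥ 30 min: (none).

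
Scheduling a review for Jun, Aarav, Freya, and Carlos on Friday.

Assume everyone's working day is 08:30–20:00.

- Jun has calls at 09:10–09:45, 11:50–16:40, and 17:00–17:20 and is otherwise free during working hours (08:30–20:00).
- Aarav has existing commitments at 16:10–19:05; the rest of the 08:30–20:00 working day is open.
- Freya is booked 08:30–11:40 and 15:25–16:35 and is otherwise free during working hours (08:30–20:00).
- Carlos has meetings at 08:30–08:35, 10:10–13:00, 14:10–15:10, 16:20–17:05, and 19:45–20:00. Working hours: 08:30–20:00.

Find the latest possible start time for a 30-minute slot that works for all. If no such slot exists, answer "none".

Jun free within 08:30–20:00: 08:30–09:10, 09:45–11:50, 16:40–17:00, 17:20–20:00.
Aarav free within 08:30–20:00: 08:30–16:10, 19:05–20:00.
Freya free within 08:30–20:00: 11:40–15:25, 16:35–20:00.
Carlos free within 08:30–20:00: 08:35–10:10, 13:00–14:10, 15:10–16:20, 17:05–19:45.
Jun ∩ Aarav: 08:30–09:10, 09:45–11:50, 19:05–20:00.
Jun ∩ Aarav ∩ Freya: 11:40–11:50, 19:05–20:00.
Jun ∩ Aarav ∩ Freya ∩ Carlos: 19:05–19:45.
Windows ≥ 30 min: 19:05–19:45.
Latest start in the last window 19:05–19:45 is 19:45 − 30 min = 19:15.

19:15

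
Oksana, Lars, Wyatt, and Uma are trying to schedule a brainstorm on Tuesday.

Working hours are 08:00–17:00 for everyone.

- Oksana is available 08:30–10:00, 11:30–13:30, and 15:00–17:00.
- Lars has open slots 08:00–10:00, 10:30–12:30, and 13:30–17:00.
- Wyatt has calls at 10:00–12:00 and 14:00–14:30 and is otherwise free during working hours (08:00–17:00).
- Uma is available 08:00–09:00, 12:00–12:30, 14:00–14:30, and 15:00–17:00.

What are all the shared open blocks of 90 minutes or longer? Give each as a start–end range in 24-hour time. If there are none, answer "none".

15:00–17:00

Wyatt free within 08:00–17:00: 08:00–10:00, 12:00–14:00, 14:30–17:00.
Oksana ∩ Lars: 08:30–10:00, 11:30–12:30, 15:00–17:00.
Oksana ∩ Lars ∩ Wyatt: 08:30–10:00, 12:00–12:30, 15:00–17:00.
Oksana ∩ Lars ∩ Wyatt ∩ Uma: 08:30–09:00, 12:00–12:30, 15:00–17:00.
Windows ≥ 90 min: 15:00–17:00.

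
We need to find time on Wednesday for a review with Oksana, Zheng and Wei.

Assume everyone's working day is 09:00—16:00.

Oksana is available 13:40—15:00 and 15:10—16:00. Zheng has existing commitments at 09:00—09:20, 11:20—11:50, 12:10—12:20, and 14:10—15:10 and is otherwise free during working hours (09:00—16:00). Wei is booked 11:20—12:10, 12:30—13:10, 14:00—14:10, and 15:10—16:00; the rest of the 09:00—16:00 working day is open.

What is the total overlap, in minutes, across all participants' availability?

Zheng free within 09:00–16:00: 09:20–11:20, 11:50–12:10, 12:20–14:10, 15:10–16:00.
Wei free within 09:00–16:00: 09:00–11:20, 12:10–12:30, 13:10–14:00, 14:10–15:10.
Oksana ∩ Zheng: 13:40–14:10, 15:10–16:00.
Oksana ∩ Zheng ∩ Wei: 13:40–14:00.
Total common minutes: 20.

20 minutes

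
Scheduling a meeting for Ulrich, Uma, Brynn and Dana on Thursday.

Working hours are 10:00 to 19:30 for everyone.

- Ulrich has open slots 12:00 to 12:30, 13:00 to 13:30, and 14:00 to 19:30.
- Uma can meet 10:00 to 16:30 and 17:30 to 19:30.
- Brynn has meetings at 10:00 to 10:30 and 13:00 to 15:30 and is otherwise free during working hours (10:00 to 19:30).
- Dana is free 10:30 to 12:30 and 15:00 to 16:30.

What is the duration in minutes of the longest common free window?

60 minutes

Brynn free within 10:00–19:30: 10:30–13:00, 15:30–19:30.
Ulrich ∩ Uma: 12:00–12:30, 13:00–13:30, 14:00–16:30, 17:30–19:30.
Ulrich ∩ Uma ∩ Brynn: 12:00–12:30, 15:30–16:30, 17:30–19:30.
Ulrich ∩ Uma ∩ Brynn ∩ Dana: 12:00–12:30, 15:30–16:30.
Common window lengths: 30, 60 min; longest is 60.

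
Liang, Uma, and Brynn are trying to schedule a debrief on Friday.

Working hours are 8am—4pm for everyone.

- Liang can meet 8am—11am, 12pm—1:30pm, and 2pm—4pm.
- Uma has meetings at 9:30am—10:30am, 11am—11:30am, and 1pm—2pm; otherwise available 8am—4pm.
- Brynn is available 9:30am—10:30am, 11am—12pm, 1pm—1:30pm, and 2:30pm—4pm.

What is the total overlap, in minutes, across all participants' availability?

90 minutes

Uma free within 08:00–16:00: 08:00–09:30, 10:30–11:00, 11:30–13:00, 14:00–16:00.
Liang ∩ Uma: 08:00–09:30, 10:30–11:00, 12:00–13:00, 14:00–16:00.
Liang ∩ Uma ∩ Brynn: 14:30–16:00.
Total common minutes: 90.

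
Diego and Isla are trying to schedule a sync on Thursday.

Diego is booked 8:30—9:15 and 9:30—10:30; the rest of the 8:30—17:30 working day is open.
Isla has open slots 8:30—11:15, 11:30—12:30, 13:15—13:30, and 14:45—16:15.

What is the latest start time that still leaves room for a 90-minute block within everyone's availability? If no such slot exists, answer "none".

Diego free within 08:30–17:30: 09:15–09:30, 10:30–17:30.
Diego ∩ Isla: 09:15–09:30, 10:30–11:15, 11:30–12:30, 13:15–13:30, 14:45–16:15.
Windows ≥ 90 min: 14:45–16:15.
Latest start in the last window 14:45–16:15 is 16:15 − 90 min = 14:45.

14:45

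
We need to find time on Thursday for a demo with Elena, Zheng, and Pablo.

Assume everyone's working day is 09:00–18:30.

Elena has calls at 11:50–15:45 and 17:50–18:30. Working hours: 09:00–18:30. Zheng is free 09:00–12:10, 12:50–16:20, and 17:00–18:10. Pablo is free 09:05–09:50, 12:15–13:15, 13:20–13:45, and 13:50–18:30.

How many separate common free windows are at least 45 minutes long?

Elena free within 09:00–18:30: 09:00–11:50, 15:45–17:50.
Elena ∩ Zheng: 09:00–11:50, 15:45–16:20, 17:00–17:50.
Elena ∩ Zheng ∩ Pablo: 09:05–09:50, 15:45–16:20, 17:00–17:50.
Windows ≥ 45 min: 09:05–09:50, 17:00–17:50.
That's 2 windows.

2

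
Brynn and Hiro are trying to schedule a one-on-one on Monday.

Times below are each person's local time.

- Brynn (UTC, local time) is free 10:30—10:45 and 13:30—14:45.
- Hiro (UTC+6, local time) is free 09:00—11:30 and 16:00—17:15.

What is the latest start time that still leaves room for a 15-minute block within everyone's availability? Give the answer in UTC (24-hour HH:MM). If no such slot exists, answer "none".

10:30

Brynn → UTC: 10:30–10:45, 13:30–14:45.
Hiro → UTC: 03:00–05:30, 10:00–11:15.
Brynn ∩ Hiro: 10:30–10:45.
Windows ≥ 15 min: 10:30–10:45.
Latest start in the last window 10:30–10:45 is 10:45 − 15 min = 10:30.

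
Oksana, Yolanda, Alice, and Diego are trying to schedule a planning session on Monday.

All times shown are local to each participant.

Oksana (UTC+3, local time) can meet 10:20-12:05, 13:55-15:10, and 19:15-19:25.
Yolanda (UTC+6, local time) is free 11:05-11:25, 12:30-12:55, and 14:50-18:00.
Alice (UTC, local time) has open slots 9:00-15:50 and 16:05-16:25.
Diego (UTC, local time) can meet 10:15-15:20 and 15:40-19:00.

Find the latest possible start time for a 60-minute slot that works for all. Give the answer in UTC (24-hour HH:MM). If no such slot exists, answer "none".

11:00

Oksana → UTC: 07:20–09:05, 10:55–12:10, 16:15–16:25.
Yolanda → UTC: 05:05–05:25, 06:30–06:55, 08:50–12:00.
Alice → UTC: 09:00–15:50, 16:05–16:25.
Diego → UTC: 10:15–15:20, 15:40–19:00.
Oksana ∩ Yolanda: 08:50–09:05, 10:55–12:00.
Oksana ∩ Yolanda ∩ Alice: 09:00–09:05, 10:55–12:00.
Oksana ∩ Yolanda ∩ Alice ∩ Diego: 10:55–12:00.
Windows ≥ 60 min: 10:55–12:00.
Latest start in the last window 10:55–12:00 is 12:00 − 60 min = 11:00.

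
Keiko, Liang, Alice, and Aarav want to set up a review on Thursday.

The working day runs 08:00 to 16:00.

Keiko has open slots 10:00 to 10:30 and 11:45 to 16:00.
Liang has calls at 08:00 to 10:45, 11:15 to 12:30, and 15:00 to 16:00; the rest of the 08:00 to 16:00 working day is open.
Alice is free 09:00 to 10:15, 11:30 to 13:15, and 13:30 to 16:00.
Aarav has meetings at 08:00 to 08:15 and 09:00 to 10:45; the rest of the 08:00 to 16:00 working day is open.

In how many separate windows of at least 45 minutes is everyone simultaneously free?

Liang free within 08:00–16:00: 10:45–11:15, 12:30–15:00.
Aarav free within 08:00–16:00: 08:15–09:00, 10:45–16:00.
Keiko ∩ Liang: 12:30–15:00.
Keiko ∩ Liang ∩ Alice: 12:30–13:15, 13:30–15:00.
Keiko ∩ Liang ∩ Alice ∩ Aarav: 12:30–13:15, 13:30–15:00.
Windows ≥ 45 min: 12:30–13:15, 13:30–15:00.
That's 2 windows.

2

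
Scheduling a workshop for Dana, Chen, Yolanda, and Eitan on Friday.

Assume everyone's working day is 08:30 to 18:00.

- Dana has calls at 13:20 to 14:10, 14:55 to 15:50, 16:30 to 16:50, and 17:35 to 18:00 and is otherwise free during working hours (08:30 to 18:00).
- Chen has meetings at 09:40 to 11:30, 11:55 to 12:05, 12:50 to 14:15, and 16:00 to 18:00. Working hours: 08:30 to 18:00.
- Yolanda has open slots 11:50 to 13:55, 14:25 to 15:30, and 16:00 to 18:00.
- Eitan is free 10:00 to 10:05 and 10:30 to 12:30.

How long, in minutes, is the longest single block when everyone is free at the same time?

Dana free within 08:30–18:00: 08:30–13:20, 14:10–14:55, 15:50–16:30, 16:50–17:35.
Chen free within 08:30–18:00: 08:30–09:40, 11:30–11:55, 12:05–12:50, 14:15–16:00.
Dana ∩ Chen: 08:30–09:40, 11:30–11:55, 12:05–12:50, 14:15–14:55, 15:50–16:00.
Dana ∩ Chen ∩ Yolanda: 11:50–11:55, 12:05–12:50, 14:25–14:55.
Dana ∩ Chen ∩ Yolanda ∩ Eitan: 11:50–11:55, 12:05–12:30.
Common window lengths: 5, 25 min; longest is 25.

25 minutes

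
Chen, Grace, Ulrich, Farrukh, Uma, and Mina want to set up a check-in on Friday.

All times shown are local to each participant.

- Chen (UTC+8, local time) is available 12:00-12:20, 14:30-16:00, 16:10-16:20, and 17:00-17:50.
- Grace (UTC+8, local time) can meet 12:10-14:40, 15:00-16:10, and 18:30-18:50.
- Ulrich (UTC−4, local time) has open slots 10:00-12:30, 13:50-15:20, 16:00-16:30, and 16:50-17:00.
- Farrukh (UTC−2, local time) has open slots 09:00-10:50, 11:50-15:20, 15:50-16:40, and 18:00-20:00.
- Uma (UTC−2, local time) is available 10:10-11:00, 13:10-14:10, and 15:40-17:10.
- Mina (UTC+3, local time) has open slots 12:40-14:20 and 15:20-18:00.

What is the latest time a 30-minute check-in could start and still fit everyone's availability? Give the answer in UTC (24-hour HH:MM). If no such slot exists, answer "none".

Chen → UTC: 04:00–04:20, 06:30–08:00, 08:10–08:20, 09:00–09:50.
Grace → UTC: 04:10–06:40, 07:00–08:10, 10:30–10:50.
Ulrich → UTC: 14:00–16:30, 17:50–19:20, 20:00–20:30, 20:50–21:00.
Farrukh → UTC: 11:00–12:50, 13:50–17:20, 17:50–18:40, 20:00–22:00.
Uma → UTC: 12:10–13:00, 15:10–16:10, 17:40–19:10.
Mina → UTC: 09:40–11:20, 12:20–15:00.
Chen ∩ Grace: 04:10–04:20, 06:30–06:40, 07:00–08:00.
Chen ∩ Grace ∩ Ulrich: (none).
Chen ∩ Grace ∩ Ulrich ∩ Farrukh: (none).
Chen ∩ Grace ∩ Ulrich ∩ Farrukh ∩ Uma: (none).
Chen ∩ Grace ∩ Ulrich ∩ Farrukh ∩ Uma ∩ Mina: (none).
Windows ≥ 30 min: (none).

none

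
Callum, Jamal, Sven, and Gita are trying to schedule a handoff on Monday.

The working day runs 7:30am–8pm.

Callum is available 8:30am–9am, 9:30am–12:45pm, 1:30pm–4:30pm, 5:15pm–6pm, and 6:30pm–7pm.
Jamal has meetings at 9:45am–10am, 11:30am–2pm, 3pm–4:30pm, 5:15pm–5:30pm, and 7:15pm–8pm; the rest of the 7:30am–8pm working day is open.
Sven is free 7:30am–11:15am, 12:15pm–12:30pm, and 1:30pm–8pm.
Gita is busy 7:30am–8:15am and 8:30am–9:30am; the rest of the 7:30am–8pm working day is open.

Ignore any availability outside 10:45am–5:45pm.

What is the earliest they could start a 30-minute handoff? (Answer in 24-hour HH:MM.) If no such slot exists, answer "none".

10:45

Jamal free within 07:30–20:00: 07:30–09:45, 10:00–11:30, 14:00–15:00, 16:30–17:15, 17:30–19:15.
Gita free within 07:30–20:00: 08:15–08:30, 09:30–20:00.
Callum ∩ Jamal: 08:30–09:00, 09:30–09:45, 10:00–11:30, 14:00–15:00, 17:30–18:00, 18:30–19:00.
Callum ∩ Jamal ∩ Sven: 08:30–09:00, 09:30–09:45, 10:00–11:15, 14:00–15:00, 17:30–18:00, 18:30–19:00.
Callum ∩ Jamal ∩ Sven ∩ Gita: 09:30–09:45, 10:00–11:15, 14:00–15:00, 17:30–18:00, 18:30–19:00.
Restricted to 10:45–17:45: 10:45–11:15, 14:00–15:00, 17:30–17:45.
Windows ≥ 30 min: 10:45–11:15, 14:00–15:00.
Earliest such window starts at 10:45.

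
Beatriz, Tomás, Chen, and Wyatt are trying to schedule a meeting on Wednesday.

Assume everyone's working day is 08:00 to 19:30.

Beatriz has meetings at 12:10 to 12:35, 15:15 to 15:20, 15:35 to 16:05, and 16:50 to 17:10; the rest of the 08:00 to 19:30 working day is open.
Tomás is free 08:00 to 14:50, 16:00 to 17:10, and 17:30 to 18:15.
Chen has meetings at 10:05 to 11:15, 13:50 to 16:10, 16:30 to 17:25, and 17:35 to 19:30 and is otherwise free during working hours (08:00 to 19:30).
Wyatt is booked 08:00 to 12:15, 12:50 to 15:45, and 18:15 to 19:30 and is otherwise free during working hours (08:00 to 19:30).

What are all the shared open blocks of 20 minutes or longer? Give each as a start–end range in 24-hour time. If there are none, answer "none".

16:10–16:30

Beatriz free within 08:00–19:30: 08:00–12:10, 12:35–15:15, 15:20–15:35, 16:05–16:50, 17:10–19:30.
Chen free within 08:00–19:30: 08:00–10:05, 11:15–13:50, 16:10–16:30, 17:25–17:35.
Wyatt free within 08:00–19:30: 12:15–12:50, 15:45–18:15.
Beatriz ∩ Tomás: 08:00–12:10, 12:35–14:50, 16:05–16:50, 17:30–18:15.
Beatriz ∩ Tomás ∩ Chen: 08:00–10:05, 11:15–12:10, 12:35–13:50, 16:10–16:30, 17:30–17:35.
Beatriz ∩ Tomás ∩ Chen ∩ Wyatt: 12:35–12:50, 16:10–16:30, 17:30–17:35.
Windows ≥ 20 min: 16:10–16:30.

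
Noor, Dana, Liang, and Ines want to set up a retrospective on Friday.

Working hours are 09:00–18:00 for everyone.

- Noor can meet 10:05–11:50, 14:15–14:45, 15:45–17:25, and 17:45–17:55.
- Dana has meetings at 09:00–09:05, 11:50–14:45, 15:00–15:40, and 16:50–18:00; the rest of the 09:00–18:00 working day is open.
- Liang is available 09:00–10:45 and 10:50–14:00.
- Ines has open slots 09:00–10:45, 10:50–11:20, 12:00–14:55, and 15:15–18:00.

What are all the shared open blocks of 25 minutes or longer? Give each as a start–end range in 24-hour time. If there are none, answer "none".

10:05–10:45, 10:50–11:20

Dana free within 09:00–18:00: 09:05–11:50, 14:45–15:00, 15:40–16:50.
Noor ∩ Dana: 10:05–11:50, 15:45–16:50.
Noor ∩ Dana ∩ Liang: 10:05–10:45, 10:50–11:50.
Noor ∩ Dana ∩ Liang ∩ Ines: 10:05–10:45, 10:50–11:20.
Windows ≥ 25 min: 10:05–10:45, 10:50–11:20.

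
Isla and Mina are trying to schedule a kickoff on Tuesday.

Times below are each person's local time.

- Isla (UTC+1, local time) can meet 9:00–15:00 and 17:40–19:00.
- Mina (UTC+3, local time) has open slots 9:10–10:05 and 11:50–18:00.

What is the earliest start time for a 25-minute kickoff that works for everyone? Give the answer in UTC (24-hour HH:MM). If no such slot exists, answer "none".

Isla → UTC: 08:00–14:00, 16:40–18:00.
Mina → UTC: 06:10–07:05, 08:50–15:00.
Isla ∩ Mina: 08:50–14:00.
Windows ≥ 25 min: 08:50–14:00.
Earliest such window starts at 08:50.

08:50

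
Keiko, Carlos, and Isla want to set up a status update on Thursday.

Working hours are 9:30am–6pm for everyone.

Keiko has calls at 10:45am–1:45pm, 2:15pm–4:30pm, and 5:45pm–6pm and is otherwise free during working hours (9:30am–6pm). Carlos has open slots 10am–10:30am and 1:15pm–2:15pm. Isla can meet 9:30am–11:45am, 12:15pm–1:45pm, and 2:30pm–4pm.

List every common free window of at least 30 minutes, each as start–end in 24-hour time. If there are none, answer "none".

10:00–10:30

Keiko free within 09:30–18:00: 09:30–10:45, 13:45–14:15, 16:30–17:45.
Keiko ∩ Carlos: 10:00–10:30, 13:45–14:15.
Keiko ∩ Carlos ∩ Isla: 10:00–10:30.
Windows ≥ 30 min: 10:00–10:30.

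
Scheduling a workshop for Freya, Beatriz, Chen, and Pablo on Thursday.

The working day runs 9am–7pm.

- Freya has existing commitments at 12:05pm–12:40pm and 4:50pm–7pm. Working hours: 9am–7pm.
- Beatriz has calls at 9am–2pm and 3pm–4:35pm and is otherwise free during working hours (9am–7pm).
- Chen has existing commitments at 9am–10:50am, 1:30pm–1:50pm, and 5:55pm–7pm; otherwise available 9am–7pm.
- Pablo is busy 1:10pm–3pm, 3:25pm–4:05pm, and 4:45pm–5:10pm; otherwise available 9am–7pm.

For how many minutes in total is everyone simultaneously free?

10 minutes

Freya free within 09:00–19:00: 09:00–12:05, 12:40–16:50.
Beatriz free within 09:00–19:00: 14:00–15:00, 16:35–19:00.
Chen free within 09:00–19:00: 10:50–13:30, 13:50–17:55.
Pablo free within 09:00–19:00: 09:00–13:10, 15:00–15:25, 16:05–16:45, 17:10–19:00.
Freya ∩ Beatriz: 14:00–15:00, 16:35–16:50.
Freya ∩ Beatriz ∩ Chen: 14:00–15:00, 16:35–16:50.
Freya ∩ Beatriz ∩ Chen ∩ Pablo: 16:35–16:45.
Total common minutes: 10.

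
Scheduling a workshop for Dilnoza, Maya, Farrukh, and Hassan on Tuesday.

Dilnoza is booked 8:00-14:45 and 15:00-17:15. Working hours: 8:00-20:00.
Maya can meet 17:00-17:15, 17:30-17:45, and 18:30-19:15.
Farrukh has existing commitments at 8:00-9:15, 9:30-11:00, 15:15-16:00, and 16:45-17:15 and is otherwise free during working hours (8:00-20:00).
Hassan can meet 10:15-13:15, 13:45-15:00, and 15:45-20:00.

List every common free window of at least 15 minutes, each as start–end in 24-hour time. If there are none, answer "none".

Dilnoza free within 08:00–20:00: 14:45–15:00, 17:15–20:00.
Farrukh free within 08:00–20:00: 09:15–09:30, 11:00–15:15, 16:00–16:45, 17:15–20:00.
Dilnoza ∩ Maya: 17:30–17:45, 18:30–19:15.
Dilnoza ∩ Maya ∩ Farrukh: 17:30–17:45, 18:30–19:15.
Dilnoza ∩ Maya ∩ Farrukh ∩ Hassan: 17:30–17:45, 18:30–19:15.
Windows ≥ 15 min: 17:30–17:45, 18:30–19:15.

17:30–17:45, 18:30–19:15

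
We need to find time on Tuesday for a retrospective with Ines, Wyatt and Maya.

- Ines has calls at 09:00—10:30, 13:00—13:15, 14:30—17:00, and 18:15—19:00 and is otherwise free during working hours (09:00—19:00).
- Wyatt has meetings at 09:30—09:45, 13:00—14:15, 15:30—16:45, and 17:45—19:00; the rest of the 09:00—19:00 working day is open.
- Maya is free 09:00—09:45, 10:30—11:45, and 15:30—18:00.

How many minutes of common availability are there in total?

120 minutes

Ines free within 09:00–19:00: 10:30–13:00, 13:15–14:30, 17:00–18:15.
Wyatt free within 09:00–19:00: 09:00–09:30, 09:45–13:00, 14:15–15:30, 16:45–17:45.
Ines ∩ Wyatt: 10:30–13:00, 14:15–14:30, 17:00–17:45.
Ines ∩ Wyatt ∩ Maya: 10:30–11:45, 17:00–17:45.
Total common minutes: 75 + 45 = 120.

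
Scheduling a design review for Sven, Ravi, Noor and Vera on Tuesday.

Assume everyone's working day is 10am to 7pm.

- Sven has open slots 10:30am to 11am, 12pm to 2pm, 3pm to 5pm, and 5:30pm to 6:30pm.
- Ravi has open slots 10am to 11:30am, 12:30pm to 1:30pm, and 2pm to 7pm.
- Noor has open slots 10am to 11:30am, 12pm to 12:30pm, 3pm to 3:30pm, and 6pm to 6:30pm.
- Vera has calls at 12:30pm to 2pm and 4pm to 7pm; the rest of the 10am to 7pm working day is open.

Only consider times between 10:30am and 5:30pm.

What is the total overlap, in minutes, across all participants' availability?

Vera free within 10:00–19:00: 10:00–12:30, 14:00–16:00.
Sven ∩ Ravi: 10:30–11:00, 12:30–13:30, 15:00–17:00, 17:30–18:30.
Sven ∩ Ravi ∩ Noor: 10:30–11:00, 15:00–15:30, 18:00–18:30.
Sven ∩ Ravi ∩ Noor ∩ Vera: 10:30–11:00, 15:00–15:30.
Restricted to 10:30–17:30: 10:30–11:00, 15:00–15:30.
Total common minutes: 30 + 30 = 60.

60 minutes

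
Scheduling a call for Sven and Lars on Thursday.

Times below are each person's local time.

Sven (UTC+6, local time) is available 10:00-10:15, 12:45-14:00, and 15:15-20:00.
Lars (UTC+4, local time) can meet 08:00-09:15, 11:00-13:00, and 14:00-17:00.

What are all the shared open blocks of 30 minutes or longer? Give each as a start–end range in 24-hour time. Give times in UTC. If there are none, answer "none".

Sven → UTC: 04:00–04:15, 06:45–08:00, 09:15–14:00.
Lars → UTC: 04:00–05:15, 07:00–09:00, 10:00–13:00.
Sven ∩ Lars: 04:00–04:15, 07:00–08:00, 10:00–13:00.
Windows ≥ 30 min: 07:00–08:00, 10:00–13:00.

07:00–08:00, 10:00–13:00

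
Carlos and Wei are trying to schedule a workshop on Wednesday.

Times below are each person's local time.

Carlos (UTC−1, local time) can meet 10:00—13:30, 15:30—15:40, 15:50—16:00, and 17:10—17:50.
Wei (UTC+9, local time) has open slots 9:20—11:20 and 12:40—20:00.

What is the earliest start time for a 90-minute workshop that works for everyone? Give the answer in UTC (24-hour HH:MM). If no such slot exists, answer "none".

Carlos → UTC: 11:00–14:30, 16:30–16:40, 16:50–17:00, 18:10–18:50.
Wei → UTC: 00:20–02:20, 03:40–11:00.
Carlos ∩ Wei: (none).
Windows ≥ 90 min: (none).

none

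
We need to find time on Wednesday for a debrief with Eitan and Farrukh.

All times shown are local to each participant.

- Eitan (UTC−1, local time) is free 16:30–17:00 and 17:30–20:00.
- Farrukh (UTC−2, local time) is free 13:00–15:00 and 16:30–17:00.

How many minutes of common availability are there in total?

Eitan → UTC: 17:30–18:00, 18:30–21:00.
Farrukh → UTC: 15:00–17:00, 18:30–19:00.
Eitan ∩ Farrukh: 18:30–19:00.
Total common minutes: 30.

30 minutes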